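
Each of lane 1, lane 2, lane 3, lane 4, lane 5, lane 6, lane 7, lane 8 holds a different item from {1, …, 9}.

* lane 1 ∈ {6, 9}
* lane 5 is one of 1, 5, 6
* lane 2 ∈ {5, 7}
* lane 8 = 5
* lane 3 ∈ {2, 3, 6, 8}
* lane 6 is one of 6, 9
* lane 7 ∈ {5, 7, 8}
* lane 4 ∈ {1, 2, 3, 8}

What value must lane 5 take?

lane 8 must be 5 (only option left). Eliminate 5 elsewhere: lane 2, lane 5, lane 7.
lane 2 has just one choice, so lane 2 = 7. Eliminate 7 elsewhere: lane 7.
lane 7's domain is down to {8}, so lane 7 = 8. Eliminate 8 elsewhere: lane 3, lane 4.
lane 1 and lane 6 between them cover only {6, 9} — a naked pair. Remove those values from lane 3, lane 5.
So lane 5 = 1.

1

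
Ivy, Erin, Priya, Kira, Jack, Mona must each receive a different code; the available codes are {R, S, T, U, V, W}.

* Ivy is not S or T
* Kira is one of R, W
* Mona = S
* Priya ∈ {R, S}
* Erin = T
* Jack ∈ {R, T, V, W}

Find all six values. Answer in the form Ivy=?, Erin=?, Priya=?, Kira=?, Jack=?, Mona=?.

Erin's domain is down to {T}, so Erin = T. Eliminate T elsewhere: Jack.
Mona must be S (only option left). Eliminate S elsewhere: Priya.
Priya's domain is down to {R}, so Priya = R. Remove R from Ivy, Kira, Jack.
Kira's domain is down to {W}, so Kira = W. Remove W from Ivy, Jack.
That leaves Jack = V. Remove V from Ivy.
Ivy's domain is down to {U}, so Ivy = U.

Ivy=U, Erin=T, Priya=R, Kira=W, Jack=V, Mona=S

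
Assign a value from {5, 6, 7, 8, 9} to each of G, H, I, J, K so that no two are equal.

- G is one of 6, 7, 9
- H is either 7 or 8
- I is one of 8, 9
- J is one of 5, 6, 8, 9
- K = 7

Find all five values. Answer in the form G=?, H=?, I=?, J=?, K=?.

G=6, H=8, I=9, J=5, K=7

K's domain is down to {7}, so K = 7. Remove 7 from G, H.
That leaves H = 8. So I, J can't be 8.
That leaves I = 9. Eliminate 9 elsewhere: G, J.
G must be 6 (only option left). So J can't be 6.
That leaves J = 5.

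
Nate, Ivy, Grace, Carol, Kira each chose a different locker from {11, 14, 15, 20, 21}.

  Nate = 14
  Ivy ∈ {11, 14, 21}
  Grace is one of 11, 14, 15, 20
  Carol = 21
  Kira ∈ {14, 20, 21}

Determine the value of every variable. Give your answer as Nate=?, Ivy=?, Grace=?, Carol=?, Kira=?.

Nate's domain is down to {14}, so Nate = 14. Strike 14 from Ivy, Grace, Kira.
Carol must be 21 (only option left). So Ivy, Kira can't be 21.
Kira must be 20 (only option left). So Grace can't be 20.
That leaves Ivy = 11. Strike 11 from Grace.
That leaves Grace = 15.

Nate=14, Ivy=11, Grace=15, Carol=21, Kira=20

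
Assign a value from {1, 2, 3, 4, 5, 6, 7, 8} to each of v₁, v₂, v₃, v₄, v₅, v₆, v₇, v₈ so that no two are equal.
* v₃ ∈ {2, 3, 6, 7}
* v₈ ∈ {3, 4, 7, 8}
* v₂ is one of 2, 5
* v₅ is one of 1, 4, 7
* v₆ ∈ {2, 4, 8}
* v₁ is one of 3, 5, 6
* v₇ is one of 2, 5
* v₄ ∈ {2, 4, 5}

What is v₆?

8

Among the 8 variables, 1 fits only v₅ (and all 8 values in {1, 2, 3, 4, 5, 6, 7, 8} must be used), so v₅ = 1.
v₂ and v₇ between them cover only {2, 5} — a naked pair. Remove those values from v₁, v₃, v₄, v₆.
v₄'s domain is down to {4}, so v₄ = 4. Strike 4 from v₆, v₈.
So v₆ = 8.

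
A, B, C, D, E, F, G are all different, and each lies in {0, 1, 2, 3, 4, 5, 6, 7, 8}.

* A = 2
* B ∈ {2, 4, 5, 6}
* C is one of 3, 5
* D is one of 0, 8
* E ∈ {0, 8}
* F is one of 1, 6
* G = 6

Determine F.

1

A has just one choice, so A = 2. Eliminate 2 elsewhere: B.
That leaves G = 6. Remove 6 from B, F.
So F = 1.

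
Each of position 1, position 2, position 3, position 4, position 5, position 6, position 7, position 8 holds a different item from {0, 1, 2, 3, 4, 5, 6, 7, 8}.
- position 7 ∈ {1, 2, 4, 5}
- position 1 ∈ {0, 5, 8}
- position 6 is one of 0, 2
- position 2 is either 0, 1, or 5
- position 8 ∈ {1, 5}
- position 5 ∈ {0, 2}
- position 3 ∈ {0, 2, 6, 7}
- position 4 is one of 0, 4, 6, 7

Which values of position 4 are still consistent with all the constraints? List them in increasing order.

The 8 variables together cover exactly {0, 1, 2, 4, 5, 6, 7, 8} — 8 values for 8 variables — and 8 appears only in position 1's list, so position 1 = 8.
position 5 and position 6 between them cover only {0, 2} — a naked pair. Remove those values from position 2, position 3, position 4, position 7.
The 2 variables position 2 and position 8 are confined to {1, 5}, which locks those values in; drop them from position 7.
position 7's domain is down to {4}, so position 7 = 4. Strike 4 from position 4.
No further eliminations apply; position 4 can still be any of 6, 7.

6, 7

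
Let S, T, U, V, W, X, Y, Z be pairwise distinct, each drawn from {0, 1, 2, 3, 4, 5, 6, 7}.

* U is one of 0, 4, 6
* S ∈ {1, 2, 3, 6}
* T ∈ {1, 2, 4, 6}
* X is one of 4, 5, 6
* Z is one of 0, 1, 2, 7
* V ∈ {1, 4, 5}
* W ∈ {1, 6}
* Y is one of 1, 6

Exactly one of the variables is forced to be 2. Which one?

T

The 8 variables draw from only 8 values {0, 1, 2, 3, 4, 5, 6, 7}, so each is used; only S can be 3, hence S = 3.
The 7 still-open variables together cover exactly {0, 1, 2, 4, 5, 6, 7} — 7 values for 7 variables — and 7 appears only in Z's list, so Z = 7.
The 6 still-open variables together cover exactly {0, 1, 2, 4, 5, 6} — 6 values for 6 variables — and 0 appears only in U's list, so U = 0.
Among the 5 still-open variables, 2 fits only T (and all 5 values in {1, 2, 4, 5, 6} must be used), so T = 2.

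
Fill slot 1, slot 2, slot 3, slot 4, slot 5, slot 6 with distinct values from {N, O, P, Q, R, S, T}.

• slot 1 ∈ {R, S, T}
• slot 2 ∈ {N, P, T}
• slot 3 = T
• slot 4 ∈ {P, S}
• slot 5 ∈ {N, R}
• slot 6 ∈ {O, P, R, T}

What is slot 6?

slot 3 has just one choice, so slot 3 = T. Eliminate T elsewhere: slot 1, slot 2, slot 6.
The 5 still-open variables draw from only 5 values {N, O, P, R, S}, so each is used; only slot 6 can be O, hence slot 6 = O.

O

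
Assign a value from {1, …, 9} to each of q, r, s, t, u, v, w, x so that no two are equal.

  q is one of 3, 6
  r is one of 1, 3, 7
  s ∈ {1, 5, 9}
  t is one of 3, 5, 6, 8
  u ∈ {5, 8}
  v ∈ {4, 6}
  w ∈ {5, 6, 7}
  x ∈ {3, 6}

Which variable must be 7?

w

The 8 variables draw from only 8 values {1, 3, 4, 5, 6, 7, 8, 9}, so each is used; only v can be 4, hence v = 4.
The 7 still-open variables draw from only 7 values {1, 3, 5, 6, 7, 8, 9}, so each is used; only s can be 9, hence s = 9.
The 6 still-open variables together cover exactly {1, 3, 5, 6, 7, 8} — 6 values for 6 variables — and 1 appears only in r's list, so r = 1.
Among the 5 still-open variables, 7 fits only w (and all 5 values in {3, 5, 6, 7, 8} must be used), so w = 7.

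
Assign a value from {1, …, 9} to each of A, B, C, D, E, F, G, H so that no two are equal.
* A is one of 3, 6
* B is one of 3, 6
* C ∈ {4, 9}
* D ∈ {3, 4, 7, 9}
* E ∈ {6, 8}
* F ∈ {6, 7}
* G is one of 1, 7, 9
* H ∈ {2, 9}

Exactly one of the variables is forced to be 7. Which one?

F

The 8 variables draw from only 8 values {1, 2, 3, 4, 6, 7, 8, 9}, so each is used; only G can be 1, hence G = 1.
Among the 7 still-open variables, 2 fits only H (and all 7 values in {2, 3, 4, 6, 7, 8, 9} must be used), so H = 2.
The 6 still-open variables draw from only 6 values {3, 4, 6, 7, 8, 9}, so each is used; only E can be 8, hence E = 8.
A and B share exactly the 2 values {3, 6}; by pigeonhole those values go to them, so strike 3, 6 from D, F.
So 7 goes to F.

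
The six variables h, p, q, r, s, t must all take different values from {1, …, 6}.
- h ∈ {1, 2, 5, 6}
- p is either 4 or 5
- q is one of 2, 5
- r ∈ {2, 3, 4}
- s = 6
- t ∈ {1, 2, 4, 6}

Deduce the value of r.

3

s has just one choice, so s = 6. Eliminate 6 elsewhere: h, t.
The 5 still-open variables draw from only 5 values {1, 2, 3, 4, 5}, so each is used; only r can be 3, hence r = 3.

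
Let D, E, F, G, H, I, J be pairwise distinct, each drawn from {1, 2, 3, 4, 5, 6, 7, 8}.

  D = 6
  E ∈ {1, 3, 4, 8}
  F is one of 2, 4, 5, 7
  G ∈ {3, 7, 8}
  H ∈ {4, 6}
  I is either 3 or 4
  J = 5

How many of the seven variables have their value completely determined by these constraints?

4

D's domain is down to {6}, so D = 6. Strike 6 from H.
That leaves H = 4. Eliminate 4 elsewhere: E, F, I.
I must be 3 (only option left). Strike 3 from E, G.
J's domain is down to {5}, so J = 5. Eliminate 5 elsewhere: F.
Determined: D=6, H=4, I=3, J=5. The other variables each still have more than one consistent value. That makes 4.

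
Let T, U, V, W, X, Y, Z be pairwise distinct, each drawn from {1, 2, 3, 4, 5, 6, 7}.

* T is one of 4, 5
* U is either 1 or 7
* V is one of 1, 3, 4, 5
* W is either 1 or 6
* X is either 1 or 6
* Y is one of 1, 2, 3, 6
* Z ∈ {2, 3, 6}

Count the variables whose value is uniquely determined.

Among the 7 variables, 7 fits only U (and all 7 values in {1, 2, 3, 4, 5, 6, 7} must be used), so U = 7.
W and X between them cover only {1, 6} — a naked pair. Remove those values from V, Y, Z.
Y and Z share exactly the 2 values {2, 3}; by pigeonhole those values go to them, so strike 2, 3 from V.
Determined: U=7. The other variables each still have more than one consistent value. That makes 1.

1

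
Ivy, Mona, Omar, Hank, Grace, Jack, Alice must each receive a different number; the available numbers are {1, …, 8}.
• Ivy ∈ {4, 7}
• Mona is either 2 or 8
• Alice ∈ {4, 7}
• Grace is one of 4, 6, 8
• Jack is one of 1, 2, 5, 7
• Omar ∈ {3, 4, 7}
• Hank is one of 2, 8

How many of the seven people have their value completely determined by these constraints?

2

Ivy and Alice share exactly the 2 values {4, 7}; by pigeonhole those values go to them, so strike 4, 7 from Omar, Grace, Jack.
Omar must be 3 (only option left).
Mona and Hank share exactly the 2 values {2, 8}; by pigeonhole those values go to them, so strike 2, 8 from Grace, Jack.
That leaves Grace = 6.
Determined: Omar=3, Grace=6. The other people each still have more than one consistent value. That makes 2.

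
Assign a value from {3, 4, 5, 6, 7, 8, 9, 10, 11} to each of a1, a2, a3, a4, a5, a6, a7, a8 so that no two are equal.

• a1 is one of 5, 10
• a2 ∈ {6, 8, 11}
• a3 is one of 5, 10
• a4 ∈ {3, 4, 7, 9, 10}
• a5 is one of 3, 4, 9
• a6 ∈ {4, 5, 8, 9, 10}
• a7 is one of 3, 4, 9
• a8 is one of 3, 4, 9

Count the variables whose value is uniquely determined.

2

a1 and a3 between them cover only {5, 10} — a naked pair. Remove those values from a4, a6.
a5, a7, a8 share exactly the 3 values {3, 4, 9}; by pigeonhole those values go to them, so strike 3, 4, 9 from a4, a6.
a4's domain is down to {7}, so a4 = 7.
a6 has just one choice, so a6 = 8. So a2 can't be 8.
Determined: a4=7, a6=8. The other variables each still have more than one consistent value. That makes 2.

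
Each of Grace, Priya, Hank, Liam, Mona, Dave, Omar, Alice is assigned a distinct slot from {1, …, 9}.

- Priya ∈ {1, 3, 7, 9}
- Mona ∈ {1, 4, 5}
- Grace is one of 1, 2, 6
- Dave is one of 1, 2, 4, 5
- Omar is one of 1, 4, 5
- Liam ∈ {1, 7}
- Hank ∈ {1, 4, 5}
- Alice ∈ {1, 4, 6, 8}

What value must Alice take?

8

Hank, Mona, Omar share exactly the 3 values {1, 4, 5}; by pigeonhole those values go to them, so strike 1, 4, 5 from Grace, Priya, Liam, Dave, Alice.
That leaves Liam = 7. So Priya can't be 7.
Dave has just one choice, so Dave = 2. Remove 2 from Grace.
That leaves Grace = 6. Remove 6 from Alice.
So Alice = 8.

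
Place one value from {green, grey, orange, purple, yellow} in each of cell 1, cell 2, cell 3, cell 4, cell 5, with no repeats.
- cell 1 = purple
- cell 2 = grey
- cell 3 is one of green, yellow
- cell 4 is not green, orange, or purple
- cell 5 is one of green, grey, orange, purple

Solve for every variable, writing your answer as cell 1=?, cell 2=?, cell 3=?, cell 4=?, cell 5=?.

cell 1=purple, cell 2=grey, cell 3=green, cell 4=yellow, cell 5=orange

cell 1's domain is down to {purple}, so cell 1 = purple. Eliminate purple elsewhere: cell 5.
That leaves cell 2 = grey. Remove grey from cell 4, cell 5.
cell 4 has just one choice, so cell 4 = yellow. Eliminate yellow elsewhere: cell 3.
cell 3 must be green (only option left). Strike green from cell 5.
That leaves cell 5 = orange.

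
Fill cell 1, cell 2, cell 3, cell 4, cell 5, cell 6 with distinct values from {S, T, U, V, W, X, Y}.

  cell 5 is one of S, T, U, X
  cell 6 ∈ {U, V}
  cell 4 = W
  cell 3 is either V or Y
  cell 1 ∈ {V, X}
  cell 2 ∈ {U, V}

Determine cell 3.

Y

cell 4 has just one choice, so cell 4 = W.
cell 2 and cell 6 share exactly the 2 values {U, V}; by pigeonhole those values go to them, so strike U, V from cell 1, cell 3, cell 5.
So cell 3 = Y.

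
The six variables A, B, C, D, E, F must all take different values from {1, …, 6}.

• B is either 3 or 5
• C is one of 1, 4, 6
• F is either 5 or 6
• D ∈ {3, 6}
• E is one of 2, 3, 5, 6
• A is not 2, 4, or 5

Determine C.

Among the 6 variables, 2 fits only E (and all 6 values in {1, 2, 3, 4, 5, 6} must be used), so E = 2.
The 5 still-open variables together cover exactly {1, 3, 4, 5, 6} — 5 values for 5 variables — and 4 appears only in C's list, so C = 4.

4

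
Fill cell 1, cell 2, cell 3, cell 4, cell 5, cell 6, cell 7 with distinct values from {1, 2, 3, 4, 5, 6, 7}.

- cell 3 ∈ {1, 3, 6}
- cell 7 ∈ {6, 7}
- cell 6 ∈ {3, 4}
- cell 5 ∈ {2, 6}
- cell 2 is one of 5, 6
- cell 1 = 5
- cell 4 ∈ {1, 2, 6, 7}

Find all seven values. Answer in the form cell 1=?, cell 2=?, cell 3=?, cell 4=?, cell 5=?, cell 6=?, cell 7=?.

cell 1 must be 5 (only option left). Eliminate 5 elsewhere: cell 2.
cell 2 has just one choice, so cell 2 = 6. So cell 3, cell 4, cell 5, cell 7 can't be 6.
cell 5's domain is down to {2}, so cell 5 = 2. Remove 2 from cell 4.
cell 7's domain is down to {7}, so cell 7 = 7. So cell 4 can't be 7.
cell 4 has just one choice, so cell 4 = 1. Eliminate 1 elsewhere: cell 3.
That leaves cell 3 = 3. Strike 3 from cell 6.
cell 6's domain is down to {4}, so cell 6 = 4.

cell 1=5, cell 2=6, cell 3=3, cell 4=1, cell 5=2, cell 6=4, cell 7=7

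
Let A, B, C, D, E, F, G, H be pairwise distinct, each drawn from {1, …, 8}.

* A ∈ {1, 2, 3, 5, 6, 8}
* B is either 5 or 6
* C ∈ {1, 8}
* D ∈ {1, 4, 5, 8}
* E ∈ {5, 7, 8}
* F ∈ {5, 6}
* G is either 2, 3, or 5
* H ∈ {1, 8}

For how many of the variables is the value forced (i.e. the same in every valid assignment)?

2

Among the 8 variables, 4 fits only D (and all 8 values in {1, 2, 3, 4, 5, 6, 7, 8} must be used), so D = 4.
The 7 still-open variables draw from only 7 values {1, 2, 3, 5, 6, 7, 8}, so each is used; only E can be 7, hence E = 7.
The 2 variables B and F are confined to {5, 6}, which locks those values in; drop them from A, G.
C and H share exactly the 2 values {1, 8}; by pigeonhole those values go to them, so strike 1, 8 from A.
Determined: D=4, E=7. The other variables each still have more than one consistent value. That makes 2.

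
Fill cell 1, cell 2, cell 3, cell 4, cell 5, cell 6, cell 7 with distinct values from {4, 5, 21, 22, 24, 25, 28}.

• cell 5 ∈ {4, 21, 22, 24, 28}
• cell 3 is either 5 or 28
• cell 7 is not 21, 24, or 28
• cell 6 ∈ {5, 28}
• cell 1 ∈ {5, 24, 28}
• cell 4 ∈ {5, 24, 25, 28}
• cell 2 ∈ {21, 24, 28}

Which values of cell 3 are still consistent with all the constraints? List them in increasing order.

5, 28

cell 3 and cell 6 share exactly the 2 values {5, 28}; by pigeonhole those values go to them, so strike 5, 28 from cell 1, cell 2, cell 4, cell 5, cell 7.
cell 1 must be 24 (only option left). Eliminate 24 elsewhere: cell 2, cell 4, cell 5.
cell 2 must be 21 (only option left). So cell 5 can't be 21.
That leaves cell 4 = 25. So cell 7 can't be 25.
No further eliminations apply; cell 3 can still be any of 5, 28.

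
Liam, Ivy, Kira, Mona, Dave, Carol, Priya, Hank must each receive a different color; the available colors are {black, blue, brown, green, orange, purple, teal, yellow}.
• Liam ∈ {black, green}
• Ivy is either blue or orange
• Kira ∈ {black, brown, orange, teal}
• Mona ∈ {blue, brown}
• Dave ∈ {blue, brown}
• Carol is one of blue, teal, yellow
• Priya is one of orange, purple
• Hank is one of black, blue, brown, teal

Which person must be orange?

Among the 8 variables, green fits only Liam (and all 8 values in {black, blue, brown, green, orange, purple, teal, yellow} must be used), so Liam = green.
Among the 7 still-open variables, purple fits only Priya (and all 7 values in {black, blue, brown, orange, purple, teal, yellow} must be used), so Priya = purple.
Among the 6 still-open variables, yellow fits only Carol (and all 6 values in {black, blue, brown, orange, teal, yellow} must be used), so Carol = yellow.
The 2 variables Mona and Dave are confined to {blue, brown}, which locks those values in; drop them from Ivy, Kira, Hank.
So orange goes to Ivy.

Ivy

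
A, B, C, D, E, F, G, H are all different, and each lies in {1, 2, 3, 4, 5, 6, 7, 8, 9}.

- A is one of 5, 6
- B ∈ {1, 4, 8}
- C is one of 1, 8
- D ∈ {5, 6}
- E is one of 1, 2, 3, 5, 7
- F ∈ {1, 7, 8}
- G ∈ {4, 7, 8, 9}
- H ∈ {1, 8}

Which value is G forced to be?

A and D share exactly the 2 values {5, 6}; by pigeonhole those values go to them, so strike 5, 6 from E.
The 2 variables C and H are confined to {1, 8}, which locks those values in; drop them from B, E, F, G.
B has just one choice, so B = 4. Eliminate 4 elsewhere: G.
F's domain is down to {7}, so F = 7. Eliminate 7 elsewhere: E, G.
So G = 9.

9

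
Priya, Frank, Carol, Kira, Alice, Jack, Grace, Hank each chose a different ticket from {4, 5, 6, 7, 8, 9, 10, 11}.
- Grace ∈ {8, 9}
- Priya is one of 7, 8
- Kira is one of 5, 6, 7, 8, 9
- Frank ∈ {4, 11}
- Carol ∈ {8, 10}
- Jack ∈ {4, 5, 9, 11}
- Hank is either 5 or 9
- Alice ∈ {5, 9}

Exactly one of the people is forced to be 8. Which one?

The 8 variables together cover exactly {4, 5, 6, 7, 8, 9, 10, 11} — 8 values for 8 variables — and 6 appears only in Kira's list, so Kira = 6.
Among the 7 still-open variables, 7 fits only Priya (and all 7 values in {4, 5, 7, 8, 9, 10, 11} must be used), so Priya = 7.
The 6 still-open variables together cover exactly {4, 5, 8, 9, 10, 11} — 6 values for 6 variables — and 10 appears only in Carol's list, so Carol = 10.
The 5 still-open variables together cover exactly {4, 5, 8, 9, 11} — 5 values for 5 variables — and 8 appears only in Grace's list, so Grace = 8.

Grace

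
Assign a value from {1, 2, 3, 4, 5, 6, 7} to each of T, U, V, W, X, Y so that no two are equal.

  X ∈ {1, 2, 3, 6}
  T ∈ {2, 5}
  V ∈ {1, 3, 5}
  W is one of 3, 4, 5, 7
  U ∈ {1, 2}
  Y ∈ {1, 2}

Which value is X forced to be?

U and Y share exactly the 2 values {1, 2}; by pigeonhole those values go to them, so strike 1, 2 from T, V, X.
That leaves T = 5. Remove 5 from V, W.
V's domain is down to {3}, so V = 3. Eliminate 3 elsewhere: W, X.
So X = 6.

6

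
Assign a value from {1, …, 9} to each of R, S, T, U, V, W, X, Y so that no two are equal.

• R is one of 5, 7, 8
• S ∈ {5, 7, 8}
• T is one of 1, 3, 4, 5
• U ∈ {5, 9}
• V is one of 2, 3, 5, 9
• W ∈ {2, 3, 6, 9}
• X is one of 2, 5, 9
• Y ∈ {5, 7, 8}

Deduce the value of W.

R, S, Y between them cover only {5, 7, 8} — a naked triple. Remove those values from T, U, V, X.
U's domain is down to {9}, so U = 9. Eliminate 9 elsewhere: V, W, X.
X's domain is down to {2}, so X = 2. Remove 2 from V, W.
That leaves V = 3. Strike 3 from T, W.
So W = 6.

6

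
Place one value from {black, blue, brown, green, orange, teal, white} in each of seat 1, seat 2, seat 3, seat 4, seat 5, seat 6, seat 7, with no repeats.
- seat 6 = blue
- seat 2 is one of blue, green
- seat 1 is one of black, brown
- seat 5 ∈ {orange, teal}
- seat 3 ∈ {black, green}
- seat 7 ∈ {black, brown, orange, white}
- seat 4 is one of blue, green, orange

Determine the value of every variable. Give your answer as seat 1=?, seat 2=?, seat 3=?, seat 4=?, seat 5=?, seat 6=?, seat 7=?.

seat 6 has just one choice, so seat 6 = blue. So seat 2, seat 4 can't be blue.
That leaves seat 2 = green. Eliminate green elsewhere: seat 3, seat 4.
seat 3 must be black (only option left). Remove black from seat 1, seat 7.
seat 4 has just one choice, so seat 4 = orange. Eliminate orange elsewhere: seat 5, seat 7.
That leaves seat 5 = teal.
seat 1 must be brown (only option left). Strike brown from seat 7.
seat 7's domain is down to {white}, so seat 7 = white.

seat 1=brown, seat 2=green, seat 3=black, seat 4=orange, seat 5=teal, seat 6=blue, seat 7=white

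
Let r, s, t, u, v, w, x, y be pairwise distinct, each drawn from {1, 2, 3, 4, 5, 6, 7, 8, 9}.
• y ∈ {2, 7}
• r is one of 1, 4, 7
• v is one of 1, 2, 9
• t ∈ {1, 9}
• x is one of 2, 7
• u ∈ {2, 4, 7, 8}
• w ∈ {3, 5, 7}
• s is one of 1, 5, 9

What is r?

4

The 8 variables together cover exactly {1, 2, 3, 4, 5, 7, 8, 9} — 8 values for 8 variables — and 3 appears only in w's list, so w = 3.
Among the 7 still-open variables, 5 fits only s (and all 7 values in {1, 2, 4, 5, 7, 8, 9} must be used), so s = 5.
The 6 still-open variables together cover exactly {1, 2, 4, 7, 8, 9} — 6 values for 6 variables — and 8 appears only in u's list, so u = 8.
Among the 5 still-open variables, 4 fits only r (and all 5 values in {1, 2, 4, 7, 9} must be used), so r = 4.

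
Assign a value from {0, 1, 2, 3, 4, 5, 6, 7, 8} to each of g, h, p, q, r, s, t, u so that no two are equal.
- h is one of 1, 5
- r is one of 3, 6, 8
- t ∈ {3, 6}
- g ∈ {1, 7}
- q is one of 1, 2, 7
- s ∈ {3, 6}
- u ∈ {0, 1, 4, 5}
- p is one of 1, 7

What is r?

8

g and p share exactly the 2 values {1, 7}; by pigeonhole those values go to them, so strike 1, 7 from h, q, u.
h must be 5 (only option left). Eliminate 5 elsewhere: u.
q has just one choice, so q = 2.
s and t between them cover only {3, 6} — a naked pair. Remove those values from r.
So r = 8.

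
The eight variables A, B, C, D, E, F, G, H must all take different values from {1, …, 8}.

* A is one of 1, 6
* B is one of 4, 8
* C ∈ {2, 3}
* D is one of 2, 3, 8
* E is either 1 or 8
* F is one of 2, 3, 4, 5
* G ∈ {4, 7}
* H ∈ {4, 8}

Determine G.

7

The 8 variables draw from only 8 values {1, 2, 3, 4, 5, 6, 7, 8}, so each is used; only F can be 5, hence F = 5.
The 7 still-open variables draw from only 7 values {1, 2, 3, 4, 6, 7, 8}, so each is used; only A can be 6, hence A = 6.
The 6 still-open variables draw from only 6 values {1, 2, 3, 4, 7, 8}, so each is used; only E can be 1, hence E = 1.
The 5 still-open variables together cover exactly {2, 3, 4, 7, 8} — 5 values for 5 variables — and 7 appears only in G's list, so G = 7.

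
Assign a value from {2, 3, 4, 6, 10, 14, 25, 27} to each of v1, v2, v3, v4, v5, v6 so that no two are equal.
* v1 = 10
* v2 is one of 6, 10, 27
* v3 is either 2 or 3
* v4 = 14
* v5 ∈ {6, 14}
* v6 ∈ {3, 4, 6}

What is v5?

v1 has just one choice, so v1 = 10. Remove 10 from v2.
v4 has just one choice, so v4 = 14. Strike 14 from v5.
So v5 = 6.

6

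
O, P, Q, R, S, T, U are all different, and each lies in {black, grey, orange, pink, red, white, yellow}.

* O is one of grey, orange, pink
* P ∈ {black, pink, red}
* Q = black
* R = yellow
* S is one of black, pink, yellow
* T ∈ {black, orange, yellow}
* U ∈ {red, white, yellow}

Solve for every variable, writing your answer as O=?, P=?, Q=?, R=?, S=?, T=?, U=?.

Q's domain is down to {black}, so Q = black. So P, S, T can't be black.
That leaves R = yellow. Eliminate yellow elsewhere: S, T, U.
That leaves S = pink. Eliminate pink elsewhere: O, P.
That leaves T = orange. Remove orange from O.
That leaves O = grey.
P's domain is down to {red}, so P = red. Remove red from U.
That leaves U = white.

O=grey, P=red, Q=black, R=yellow, S=pink, T=orange, U=white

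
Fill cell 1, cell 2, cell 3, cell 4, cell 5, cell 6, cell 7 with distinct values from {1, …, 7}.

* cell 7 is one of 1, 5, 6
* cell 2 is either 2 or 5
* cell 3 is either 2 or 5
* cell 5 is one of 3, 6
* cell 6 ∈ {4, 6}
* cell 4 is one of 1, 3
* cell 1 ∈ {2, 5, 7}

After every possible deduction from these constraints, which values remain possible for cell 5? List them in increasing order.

3, 6

The 7 variables together cover exactly {1, 2, 3, 4, 5, 6, 7} — 7 values for 7 variables — and 4 appears only in cell 6's list, so cell 6 = 4.
The 6 still-open variables draw from only 6 values {1, 2, 3, 5, 6, 7}, so each is used; only cell 1 can be 7, hence cell 1 = 7.
cell 2 and cell 3 share exactly the 2 values {2, 5}; by pigeonhole those values go to them, so strike 2, 5 from cell 7.
No further eliminations apply; cell 5 can still be any of 3, 6.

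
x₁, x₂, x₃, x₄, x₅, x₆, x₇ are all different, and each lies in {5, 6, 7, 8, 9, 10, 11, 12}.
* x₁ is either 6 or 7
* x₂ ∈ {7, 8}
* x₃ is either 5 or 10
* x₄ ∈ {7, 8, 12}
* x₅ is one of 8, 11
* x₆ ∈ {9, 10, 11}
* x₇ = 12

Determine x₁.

6

x₇'s domain is down to {12}, so x₇ = 12. Strike 12 from x₄.
The 2 variables x₂ and x₄ are confined to {7, 8}, which locks those values in; drop them from x₁, x₅.
So x₁ = 6.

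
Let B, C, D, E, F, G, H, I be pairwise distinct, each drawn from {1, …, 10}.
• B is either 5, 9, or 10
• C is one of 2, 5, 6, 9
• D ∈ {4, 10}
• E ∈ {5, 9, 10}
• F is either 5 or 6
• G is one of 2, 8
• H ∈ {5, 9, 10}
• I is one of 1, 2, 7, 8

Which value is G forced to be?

8

B, E, H share exactly the 3 values {5, 9, 10}; by pigeonhole those values go to them, so strike 5, 9, 10 from C, D, F.
D has just one choice, so D = 4.
F's domain is down to {6}, so F = 6. So C can't be 6.
C's domain is down to {2}, so C = 2. Eliminate 2 elsewhere: G, I.
So G = 8.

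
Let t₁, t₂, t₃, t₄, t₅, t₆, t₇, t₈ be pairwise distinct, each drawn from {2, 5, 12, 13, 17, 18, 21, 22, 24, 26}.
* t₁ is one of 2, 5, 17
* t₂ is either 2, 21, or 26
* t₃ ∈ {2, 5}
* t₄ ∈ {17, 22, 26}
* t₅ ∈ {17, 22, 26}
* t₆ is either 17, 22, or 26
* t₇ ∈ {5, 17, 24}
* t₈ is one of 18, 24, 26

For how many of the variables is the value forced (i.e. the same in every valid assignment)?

3

The 8 variables draw from only 8 values {2, 5, 17, 18, 21, 22, 24, 26}, so each is used; only t₈ can be 18, hence t₈ = 18.
Among the 7 still-open variables, 21 fits only t₂ (and all 7 values in {2, 5, 17, 21, 22, 24, 26} must be used), so t₂ = 21.
Among the 6 still-open variables, 24 fits only t₇ (and all 6 values in {2, 5, 17, 22, 24, 26} must be used), so t₇ = 24.
t₄, t₅, t₆ between them cover only {17, 22, 26} — a naked triple. Remove those values from t₁.
Determined: t₂=21, t₇=24, t₈=18. The other variables each still have more than one consistent value. That makes 3.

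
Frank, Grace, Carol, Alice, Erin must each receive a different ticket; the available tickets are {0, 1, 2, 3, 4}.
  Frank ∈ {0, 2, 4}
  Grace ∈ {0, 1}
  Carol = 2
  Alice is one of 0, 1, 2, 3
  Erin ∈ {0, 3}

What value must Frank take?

Carol's domain is down to {2}, so Carol = 2. Eliminate 2 elsewhere: Frank, Alice.
Among the 4 still-open variables, 4 fits only Frank (and all 4 values in {0, 1, 3, 4} must be used), so Frank = 4.

4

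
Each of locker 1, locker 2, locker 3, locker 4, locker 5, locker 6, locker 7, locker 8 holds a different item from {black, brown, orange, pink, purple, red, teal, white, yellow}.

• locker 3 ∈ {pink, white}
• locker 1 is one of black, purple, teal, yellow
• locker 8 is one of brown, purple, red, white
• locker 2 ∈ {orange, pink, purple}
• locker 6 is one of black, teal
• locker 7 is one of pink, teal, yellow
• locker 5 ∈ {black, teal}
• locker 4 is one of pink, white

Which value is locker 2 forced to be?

orange

The 2 variables locker 3 and locker 4 are confined to {pink, white}, which locks those values in; drop them from locker 2, locker 7, locker 8.
locker 5 and locker 6 share exactly the 2 values {black, teal}; by pigeonhole those values go to them, so strike black, teal from locker 1, locker 7.
locker 7 must be yellow (only option left). Eliminate yellow elsewhere: locker 1.
locker 1 must be purple (only option left). Strike purple from locker 2, locker 8.
So locker 2 = orange.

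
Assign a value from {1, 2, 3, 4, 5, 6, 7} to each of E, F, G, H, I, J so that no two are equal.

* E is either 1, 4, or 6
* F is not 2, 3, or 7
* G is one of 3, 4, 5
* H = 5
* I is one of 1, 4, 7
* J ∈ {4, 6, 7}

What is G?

3

H must be 5 (only option left). Eliminate 5 elsewhere: F, G.
The 5 still-open variables together cover exactly {1, 3, 4, 6, 7} — 5 values for 5 variables — and 3 appears only in G's list, so G = 3.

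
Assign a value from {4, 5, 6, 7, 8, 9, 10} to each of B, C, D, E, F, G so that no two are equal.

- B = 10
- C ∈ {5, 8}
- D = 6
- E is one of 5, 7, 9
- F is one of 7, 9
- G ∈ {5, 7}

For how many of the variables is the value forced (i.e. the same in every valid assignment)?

B's domain is down to {10}, so B = 10.
That leaves D = 6.
The 4 still-open variables draw from only 4 values {5, 7, 8, 9}, so each is used; only C can be 8, hence C = 8.
Determined: B=10, C=8, D=6. The other variables each still have more than one consistent value. That makes 3.

3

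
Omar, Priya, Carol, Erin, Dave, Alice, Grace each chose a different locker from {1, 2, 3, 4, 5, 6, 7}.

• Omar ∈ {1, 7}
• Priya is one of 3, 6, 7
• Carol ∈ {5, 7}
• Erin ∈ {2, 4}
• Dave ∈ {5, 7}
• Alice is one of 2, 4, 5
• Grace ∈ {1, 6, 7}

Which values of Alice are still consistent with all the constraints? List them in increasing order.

2, 4

The 7 variables together cover exactly {1, 2, 3, 4, 5, 6, 7} — 7 values for 7 variables — and 3 appears only in Priya's list, so Priya = 3.
Among the 6 still-open variables, 6 fits only Grace (and all 6 values in {1, 2, 4, 5, 6, 7} must be used), so Grace = 6.
The 5 still-open variables draw from only 5 values {1, 2, 4, 5, 7}, so each is used; only Omar can be 1, hence Omar = 1.
The 2 variables Carol and Dave are confined to {5, 7}, which locks those values in; drop them from Alice.
No further eliminations apply; Alice can still be any of 2, 4.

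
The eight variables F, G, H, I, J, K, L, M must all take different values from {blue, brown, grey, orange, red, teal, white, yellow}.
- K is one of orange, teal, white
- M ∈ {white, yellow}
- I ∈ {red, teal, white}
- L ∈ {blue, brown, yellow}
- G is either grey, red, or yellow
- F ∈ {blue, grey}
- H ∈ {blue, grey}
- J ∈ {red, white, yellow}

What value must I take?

The 8 variables together cover exactly {blue, brown, grey, orange, red, teal, white, yellow} — 8 values for 8 variables — and brown appears only in L's list, so L = brown.
Among the 7 still-open variables, orange fits only K (and all 7 values in {blue, grey, orange, red, teal, white, yellow} must be used), so K = orange.
The 6 still-open variables draw from only 6 values {blue, grey, red, teal, white, yellow}, so each is used; only I can be teal, hence I = teal.

teal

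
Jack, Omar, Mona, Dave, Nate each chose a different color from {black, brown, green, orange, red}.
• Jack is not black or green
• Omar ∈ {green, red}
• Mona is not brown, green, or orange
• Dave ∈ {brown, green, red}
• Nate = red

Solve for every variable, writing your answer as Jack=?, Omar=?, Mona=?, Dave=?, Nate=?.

Jack=orange, Omar=green, Mona=black, Dave=brown, Nate=red

Nate must be red (only option left). Strike red from Jack, Omar, Mona, Dave.
Omar has just one choice, so Omar = green. Strike green from Dave.
Mona must be black (only option left).
Dave must be brown (only option left). Strike brown from Jack.
Jack has just one choice, so Jack = orange.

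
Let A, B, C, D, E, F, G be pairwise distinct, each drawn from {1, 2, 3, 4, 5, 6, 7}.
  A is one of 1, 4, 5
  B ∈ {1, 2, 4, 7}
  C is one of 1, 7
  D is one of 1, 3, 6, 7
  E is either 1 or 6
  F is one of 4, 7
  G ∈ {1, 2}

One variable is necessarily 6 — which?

E

The 7 variables draw from only 7 values {1, 2, 3, 4, 5, 6, 7}, so each is used; only D can be 3, hence D = 3.
Among the 6 still-open variables, 5 fits only A (and all 6 values in {1, 2, 4, 5, 6, 7} must be used), so A = 5.
Among the 5 still-open variables, 6 fits only E (and all 5 values in {1, 2, 4, 6, 7} must be used), so E = 6.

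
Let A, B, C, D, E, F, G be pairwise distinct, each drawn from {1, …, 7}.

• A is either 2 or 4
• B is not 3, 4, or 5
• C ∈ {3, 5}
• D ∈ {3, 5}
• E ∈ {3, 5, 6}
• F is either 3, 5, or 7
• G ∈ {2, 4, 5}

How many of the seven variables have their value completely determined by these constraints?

3

Among the 7 variables, 1 fits only B (and all 7 values in {1, 2, 3, 4, 5, 6, 7} must be used), so B = 1.
The 6 still-open variables draw from only 6 values {2, 3, 4, 5, 6, 7}, so each is used; only E can be 6, hence E = 6.
Among the 5 still-open variables, 7 fits only F (and all 5 values in {2, 3, 4, 5, 7} must be used), so F = 7.
C and D share exactly the 2 values {3, 5}; by pigeonhole those values go to them, so strike 3, 5 from G.
Determined: B=1, E=6, F=7. The other variables each still have more than one consistent value. That makes 3.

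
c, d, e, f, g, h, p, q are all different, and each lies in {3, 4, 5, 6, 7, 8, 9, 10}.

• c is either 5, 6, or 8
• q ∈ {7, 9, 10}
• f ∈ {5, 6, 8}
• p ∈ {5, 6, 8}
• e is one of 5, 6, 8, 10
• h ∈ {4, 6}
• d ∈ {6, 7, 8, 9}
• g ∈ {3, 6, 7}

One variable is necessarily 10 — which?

The 8 variables together cover exactly {3, 4, 5, 6, 7, 8, 9, 10} — 8 values for 8 variables — and 3 appears only in g's list, so g = 3.
Among the 7 still-open variables, 4 fits only h (and all 7 values in {4, 5, 6, 7, 8, 9, 10} must be used), so h = 4.
c, f, p share exactly the 3 values {5, 6, 8}; by pigeonhole those values go to them, so strike 5, 6, 8 from d, e.
So 10 goes to e.

e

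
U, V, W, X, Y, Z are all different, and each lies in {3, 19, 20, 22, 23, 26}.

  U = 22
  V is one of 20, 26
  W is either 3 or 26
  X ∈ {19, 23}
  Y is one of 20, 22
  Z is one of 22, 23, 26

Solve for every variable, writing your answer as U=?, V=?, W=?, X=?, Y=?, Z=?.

U=22, V=26, W=3, X=19, Y=20, Z=23

U has just one choice, so U = 22. Remove 22 from Y, Z.
That leaves Y = 20. So V can't be 20.
V must be 26 (only option left). Eliminate 26 elsewhere: W, Z.
That leaves W = 3.
Z has just one choice, so Z = 23. So X can't be 23.
That leaves X = 19.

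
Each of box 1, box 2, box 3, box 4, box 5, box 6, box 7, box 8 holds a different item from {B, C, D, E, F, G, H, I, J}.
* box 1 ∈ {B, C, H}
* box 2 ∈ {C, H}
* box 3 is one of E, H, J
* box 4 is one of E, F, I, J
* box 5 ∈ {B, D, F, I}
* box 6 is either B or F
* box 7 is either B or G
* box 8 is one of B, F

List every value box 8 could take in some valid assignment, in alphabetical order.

box 6 and box 8 between them cover only {B, F} — a naked pair. Remove those values from box 1, box 4, box 5, box 7.
box 7 has just one choice, so box 7 = G.
The 2 variables box 1 and box 2 are confined to {C, H}, which locks those values in; drop them from box 3.
No further eliminations apply; box 8 can still be any of B, F.

B, F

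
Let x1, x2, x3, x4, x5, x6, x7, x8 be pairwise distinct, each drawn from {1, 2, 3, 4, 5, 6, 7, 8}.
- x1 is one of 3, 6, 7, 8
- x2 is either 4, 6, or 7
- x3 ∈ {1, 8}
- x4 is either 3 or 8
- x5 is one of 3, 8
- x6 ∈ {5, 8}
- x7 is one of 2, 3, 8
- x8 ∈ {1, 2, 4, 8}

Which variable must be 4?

The 8 variables together cover exactly {1, 2, 3, 4, 5, 6, 7, 8} — 8 values for 8 variables — and 5 appears only in x6's list, so x6 = 5.
The 2 variables x4 and x5 are confined to {3, 8}, which locks those values in; drop them from x1, x3, x7, x8.
That leaves x3 = 1. Strike 1 from x8.
x7's domain is down to {2}, so x7 = 2. So x8 can't be 2.
So 4 goes to x8.

x8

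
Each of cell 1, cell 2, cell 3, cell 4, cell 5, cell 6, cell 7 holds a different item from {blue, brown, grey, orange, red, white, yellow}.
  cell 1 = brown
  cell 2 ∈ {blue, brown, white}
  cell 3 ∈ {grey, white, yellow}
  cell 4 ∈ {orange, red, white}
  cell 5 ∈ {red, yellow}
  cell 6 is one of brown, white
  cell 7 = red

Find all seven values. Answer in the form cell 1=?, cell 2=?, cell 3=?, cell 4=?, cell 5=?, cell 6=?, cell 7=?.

cell 1=brown, cell 2=blue, cell 3=grey, cell 4=orange, cell 5=yellow, cell 6=white, cell 7=red

cell 1's domain is down to {brown}, so cell 1 = brown. Eliminate brown elsewhere: cell 2, cell 6.
cell 6 must be white (only option left). So cell 2, cell 3, cell 4 can't be white.
cell 7 has just one choice, so cell 7 = red. So cell 4, cell 5 can't be red.
cell 2 must be blue (only option left).
cell 4's domain is down to {orange}, so cell 4 = orange.
cell 5's domain is down to {yellow}, so cell 5 = yellow. Strike yellow from cell 3.
cell 3 must be grey (only option left).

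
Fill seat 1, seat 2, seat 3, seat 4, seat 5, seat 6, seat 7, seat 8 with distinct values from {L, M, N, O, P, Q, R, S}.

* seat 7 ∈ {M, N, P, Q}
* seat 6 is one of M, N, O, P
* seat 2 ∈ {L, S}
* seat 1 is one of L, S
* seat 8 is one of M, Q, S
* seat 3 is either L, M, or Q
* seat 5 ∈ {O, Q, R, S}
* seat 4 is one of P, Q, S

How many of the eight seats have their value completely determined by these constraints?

4

Among the 8 variables, R fits only seat 5 (and all 8 values in {L, M, N, O, P, Q, R, S} must be used), so seat 5 = R.
The 7 still-open variables draw from only 7 values {L, M, N, O, P, Q, S}, so each is used; only seat 6 can be O, hence seat 6 = O.
Among the 6 still-open variables, N fits only seat 7 (and all 6 values in {L, M, N, P, Q, S} must be used), so seat 7 = N.
The 5 still-open variables draw from only 5 values {L, M, P, Q, S}, so each is used; only seat 4 can be P, hence seat 4 = P.
seat 1 and seat 2 between them cover only {L, S} — a naked pair. Remove those values from seat 3, seat 8.
Determined: seat 4=P, seat 5=R, seat 6=O, seat 7=N. The other seats each still have more than one consistent value. That makes 4.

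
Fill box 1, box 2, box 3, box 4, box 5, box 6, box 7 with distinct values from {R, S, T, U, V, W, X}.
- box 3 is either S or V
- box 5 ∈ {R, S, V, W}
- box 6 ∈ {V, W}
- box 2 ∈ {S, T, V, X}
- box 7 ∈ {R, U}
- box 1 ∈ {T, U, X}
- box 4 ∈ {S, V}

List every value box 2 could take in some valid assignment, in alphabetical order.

box 3 and box 4 between them cover only {S, V} — a naked pair. Remove those values from box 2, box 5, box 6.
box 6 must be W (only option left). So box 5 can't be W.
box 5 has just one choice, so box 5 = R. Remove R from box 7.
box 7 has just one choice, so box 7 = U. Strike U from box 1.
No further eliminations apply; box 2 can still be any of T, X.

T, X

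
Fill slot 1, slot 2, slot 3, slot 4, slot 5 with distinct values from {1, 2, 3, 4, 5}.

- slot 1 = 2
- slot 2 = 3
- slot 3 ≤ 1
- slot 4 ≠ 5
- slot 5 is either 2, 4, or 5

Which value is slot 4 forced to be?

4

slot 1 must be 2 (only option left). Remove 2 from slot 4, slot 5.
slot 2's domain is down to {3}, so slot 2 = 3. So slot 4 can't be 3.
That leaves slot 3 = 1. Remove 1 from slot 4.
So slot 4 = 4.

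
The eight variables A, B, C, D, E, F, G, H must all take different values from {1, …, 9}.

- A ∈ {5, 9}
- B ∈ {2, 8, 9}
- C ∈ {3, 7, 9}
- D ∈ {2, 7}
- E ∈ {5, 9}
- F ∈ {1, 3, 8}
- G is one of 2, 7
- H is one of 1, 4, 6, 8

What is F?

1

The 2 variables A and E are confined to {5, 9}, which locks those values in; drop them from B, C.
D and G between them cover only {2, 7} — a naked pair. Remove those values from B, C.
B's domain is down to {8}, so B = 8. So F, H can't be 8.
C's domain is down to {3}, so C = 3. So F can't be 3.
So F = 1.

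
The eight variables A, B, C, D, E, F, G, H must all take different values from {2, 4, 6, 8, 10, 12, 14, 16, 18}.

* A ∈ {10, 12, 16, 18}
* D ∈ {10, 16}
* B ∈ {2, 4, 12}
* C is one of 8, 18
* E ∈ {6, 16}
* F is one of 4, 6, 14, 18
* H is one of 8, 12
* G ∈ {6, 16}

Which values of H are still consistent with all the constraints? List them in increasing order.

8, 12

E and G share exactly the 2 values {6, 16}; by pigeonhole those values go to them, so strike 6, 16 from A, D, F.
D's domain is down to {10}, so D = 10. Eliminate 10 elsewhere: A.
A, C, H between them cover only {8, 12, 18} — a naked triple. Remove those values from B, F.
No further eliminations apply; H can still be any of 8, 12.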